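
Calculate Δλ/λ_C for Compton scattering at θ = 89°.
0.9825 λ_C

The Compton shift formula is:
Δλ = λ_C(1 - cos θ)

Dividing both sides by λ_C:
Δλ/λ_C = 1 - cos θ

For θ = 89°:
Δλ/λ_C = 1 - cos(89°)
Δλ/λ_C = 1 - 0.0175
Δλ/λ_C = 0.9825

This means the shift is 0.9825 × λ_C = 2.3840 pm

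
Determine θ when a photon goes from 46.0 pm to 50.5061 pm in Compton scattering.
149.00°

First find the wavelength shift:
Δλ = λ' - λ = 50.5061 - 46.0 = 4.5061 pm

Using Δλ = λ_C(1 - cos θ), with λ_C = h/(m_e·c) ≈ 2.42631024 pm:
cos θ = 1 - Δλ/λ_C
cos θ = 1 - 4.5061/2.42631024
cos θ = -0.857182

θ = arccos(-0.857182)
θ = 149.00°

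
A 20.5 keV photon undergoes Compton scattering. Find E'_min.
18.9774 keV (at θ = 180°)

The scattered photon has minimum energy when its wavelength is maximum, i.e., when the Compton shift Δλ = λ_C(1 − cos θ) is maximum. This occurs at θ = 180° (backscattering), giving Δλ_max = 2λ_C = 4.8526 pm.

Initial wavelength: λ₀ = hc/E₀ = 60.4801 pm
Maximum final wavelength: λ'_max = λ₀ + 2λ_C = 60.4801 + 4.8526 = 65.3327 pm
Minimum final energy: E'_min = hc/λ'_max = 18.9774 keV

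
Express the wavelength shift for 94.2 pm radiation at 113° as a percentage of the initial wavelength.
3.5821%

Calculate the Compton shift:
Δλ = λ_C(1 - cos(113°))
Δλ = 2.4263 × (1 - cos(113°))
Δλ = 2.4263 × 1.3907
Δλ = 3.3743 pm

Percentage change:
(Δλ/λ₀) × 100 = (3.3743/94.2) × 100
= 3.5821%

(Intermediate values are shown rounded; full precision is carried through to the final answer.)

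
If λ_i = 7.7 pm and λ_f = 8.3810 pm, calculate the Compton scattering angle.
44.00°

First find the wavelength shift:
Δλ = λ' - λ = 8.3810 - 7.7 = 0.6810 pm

Using Δλ = λ_C(1 - cos θ), with λ_C = h/(m_e·c) ≈ 2.42631024 pm:
cos θ = 1 - Δλ/λ_C
cos θ = 1 - 0.6810/2.42631024
cos θ = 0.719327

θ = arccos(0.719327)
θ = 44.00°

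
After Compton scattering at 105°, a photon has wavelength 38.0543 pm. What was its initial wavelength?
35.0000 pm

From λ' = λ + Δλ, we have λ = λ' - Δλ

First calculate the Compton shift:
Δλ = λ_C(1 - cos θ)
Δλ = 2.4263 × (1 - cos(105°))
Δλ = 2.4263 × 1.2588
Δλ = 3.0543 pm

Initial wavelength:
λ = λ' - Δλ
λ = 38.0543 - 3.0543
λ = 35.0000 pm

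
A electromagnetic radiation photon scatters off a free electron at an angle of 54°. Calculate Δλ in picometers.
1.0002 pm

Using the Compton scattering formula:
Δλ = λ_C(1 - cos θ)

where λ_C = h/(m_e·c) ≈ 2.4263 pm is the Compton wavelength of an electron.

For θ = 54°:
cos(54°) = 0.5878
1 - cos(54°) = 0.4122

Δλ = 2.4263 × 0.4122
Δλ = 1.0002 pm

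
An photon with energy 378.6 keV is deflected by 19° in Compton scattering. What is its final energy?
363.9106 keV

First convert energy to wavelength:
λ = hc/E, with hc ≈ 1239.842 keV·pm (i.e. 1239.842 eV·nm)

For E = 378.6 keV = 378600 eV:
λ = 1239.842 keV·pm / 378.6 keV
λ = 3.2748 pm

Calculate the Compton shift:
Δλ = λ_C(1 - cos(19°)) = 2.4263 × 0.0545
Δλ = 0.1322 pm

Final wavelength:
λ' = 3.2748 + 0.1322 = 3.4070 pm

Final energy:
E' = hc/λ' = 1239.842 / 3.4070 = 363.9106 keV

(Intermediate values are shown rounded; full precision is carried through to the final answer.)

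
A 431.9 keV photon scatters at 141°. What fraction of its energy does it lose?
0.6003 (or 60.03%)

Calculate initial and final photon energies:

Initial: E₀ = 431.9 keV → λ₀ = 2.8707 pm
Compton shift: Δλ = 4.3119 pm
Final wavelength: λ' = 7.1826 pm
Final energy: E' = 172.6180 keV

Fractional energy loss:
(E₀ - E')/E₀ = (431.9000 - 172.6180)/431.9000
= 259.2820/431.9000
= 0.6003
= 60.03%

(Intermediate values are shown rounded; full precision is carried through to the final answer.)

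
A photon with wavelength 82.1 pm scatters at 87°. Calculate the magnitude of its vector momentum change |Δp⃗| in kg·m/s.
1.0961e-23 kg·m/s

Photon momentum magnitude is p = h/λ.

Initial momentum:
p₀ = h/λ = 6.6261e-34/8.2100e-11 = 8.0707e-24 kg·m/s

After scattering:
λ' = λ + Δλ = 82.1 + 2.2993 = 84.3993 pm
p' = h/λ' = 6.6261e-34/8.4399e-11 = 7.8509e-24 kg·m/s

Momentum is a vector; the scattered photon's direction makes angle θ = 87° with the incident direction. The magnitude of the vector change Δp⃗ = p⃗₀ − p⃗' is found from the law of cosines:
|Δp⃗|² = p₀² + p'² − 2p₀p'cos θ
|Δp⃗|² = (8.0707e-24)² + (7.8509e-24)² − 2·8.0707e-24·7.8509e-24·cos(87°)
|Δp⃗| = 1.0961e-23 kg·m/s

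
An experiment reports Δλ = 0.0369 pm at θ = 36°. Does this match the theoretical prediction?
No, inconsistent

Calculate the expected shift for θ = 36°:

Δλ_expected = λ_C(1 - cos(36°))
Δλ_expected = 2.4263 × (1 - cos(36°))
Δλ_expected = 2.4263 × 0.1910
Δλ_expected = 0.4634 pm

Given shift: 0.0369 pm
Expected shift: 0.4634 pm
Difference: 0.4265 pm

The values do not match. The given shift corresponds to θ ≈ 10.0°, not 36°.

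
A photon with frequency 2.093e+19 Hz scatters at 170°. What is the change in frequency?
5.266e+18 Hz (decrease)

Convert frequency to wavelength (c = 299792458 m/s):
λ₀ = c/f₀ = 299792458/2.093e+19 = 1.4323577e-11 m = 14.3236 pm

Calculate Compton shift:
Δλ = λ_C(1 - cos(170°)) = 4.8158 pm

Final wavelength:
λ' = λ₀ + Δλ = 14.3236 + 4.8158 = 19.1393 pm

Final frequency:
f' = c/λ' = 299792458/1.9139336e-11 = 1.5663681e+19 Hz

Frequency shift (decrease):
Δf = f₀ - f' = 2.093e+19 - 1.5663681e+19 = 5.266e+18 Hz

(Intermediate values are shown rounded; full precision is carried through to the final answer.)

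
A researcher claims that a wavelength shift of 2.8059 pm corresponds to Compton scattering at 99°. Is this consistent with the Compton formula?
Yes, consistent

Calculate the expected shift for θ = 99°:

Δλ_expected = λ_C(1 - cos(99°))
Δλ_expected = 2.4263 × (1 - cos(99°))
Δλ_expected = 2.4263 × 1.1564
Δλ_expected = 2.8059 pm

Given shift: 2.8059 pm
Expected shift: 2.8059 pm
Difference: 0.0000 pm

The values match. This is consistent with Compton scattering at the stated angle.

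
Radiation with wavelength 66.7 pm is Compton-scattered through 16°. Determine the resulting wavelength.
66.7940 pm

Using the Compton scattering formula:
λ' = λ + Δλ = λ + λ_C(1 - cos θ)

Given:
- Initial wavelength λ = 66.7 pm
- Scattering angle θ = 16°
- Compton wavelength λ_C ≈ 2.4263 pm

Calculate the shift:
Δλ = 2.4263 × (1 - cos(16°))
Δλ = 2.4263 × 0.0387
Δλ = 0.0940 pm

Final wavelength:
λ' = 66.7 + 0.0940 = 66.7940 pm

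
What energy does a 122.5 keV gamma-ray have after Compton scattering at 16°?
121.3729 keV

First convert energy to wavelength:
λ = hc/E, with hc ≈ 1239.842 keV·pm (i.e. 1239.842 eV·nm)

For E = 122.5 keV = 122500 eV:
λ = 1239.842 keV·pm / 122.5 keV
λ = 10.1212 pm

Calculate the Compton shift:
Δλ = λ_C(1 - cos(16°)) = 2.4263 × 0.0387
Δλ = 0.0940 pm

Final wavelength:
λ' = 10.1212 + 0.0940 = 10.2152 pm

Final energy:
E' = hc/λ' = 1239.842 / 10.2152 = 121.3729 keV

(Intermediate values are shown rounded; full precision is carried through to the final answer.)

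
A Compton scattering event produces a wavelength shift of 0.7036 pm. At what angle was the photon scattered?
44.76°

From the Compton formula Δλ = λ_C(1 - cos θ), we can solve for θ:

cos θ = 1 - Δλ/λ_C

Given:
- Δλ = 0.7036 pm
- λ_C = h/(m_e·c) ≈ 2.42631024 pm

cos θ = 1 - 0.7036/2.42631024
cos θ = 1 - 0.289988
cos θ = 0.710012

θ = arccos(0.710012)
θ = 44.76°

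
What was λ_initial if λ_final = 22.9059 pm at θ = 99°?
20.1000 pm

From λ' = λ + Δλ, we have λ = λ' - Δλ

First calculate the Compton shift:
Δλ = λ_C(1 - cos θ)
Δλ = 2.4263 × (1 - cos(99°))
Δλ = 2.4263 × 1.1564
Δλ = 2.8059 pm

Initial wavelength:
λ = λ' - Δλ
λ = 22.9059 - 2.8059
λ = 20.1000 pm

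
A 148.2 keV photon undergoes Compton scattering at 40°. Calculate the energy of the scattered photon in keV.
138.7833 keV

First convert energy to wavelength:
λ = hc/E, with hc ≈ 1239.842 keV·pm (i.e. 1239.842 eV·nm)

For E = 148.2 keV = 148200 eV:
λ = 1239.842 keV·pm / 148.2 keV
λ = 8.3660 pm

Calculate the Compton shift:
Δλ = λ_C(1 - cos(40°)) = 2.4263 × 0.2340
Δλ = 0.5676 pm

Final wavelength:
λ' = 8.3660 + 0.5676 = 8.9337 pm

Final energy:
E' = hc/λ' = 1239.842 / 8.9337 = 138.7833 keV

(Intermediate values are shown rounded; full precision is carried through to the final answer.)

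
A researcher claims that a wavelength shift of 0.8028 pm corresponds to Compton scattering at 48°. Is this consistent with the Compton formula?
Yes, consistent

Calculate the expected shift for θ = 48°:

Δλ_expected = λ_C(1 - cos(48°))
Δλ_expected = 2.4263 × (1 - cos(48°))
Δλ_expected = 2.4263 × 0.3309
Δλ_expected = 0.8028 pm

Given shift: 0.8028 pm
Expected shift: 0.8028 pm
Difference: 0.0000 pm

The values match. This is consistent with Compton scattering at the stated angle.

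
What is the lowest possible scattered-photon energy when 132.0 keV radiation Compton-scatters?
87.0348 keV (at θ = 180°)

The scattered photon has minimum energy when its wavelength is maximum, i.e., when the Compton shift Δλ = λ_C(1 − cos θ) is maximum. This occurs at θ = 180° (backscattering), giving Δλ_max = 2λ_C = 4.8526 pm.

Initial wavelength: λ₀ = hc/E₀ = 9.3927 pm
Maximum final wavelength: λ'_max = λ₀ + 2λ_C = 9.3927 + 4.8526 = 14.2454 pm
Minimum final energy: E'_min = hc/λ'_max = 87.0348 keV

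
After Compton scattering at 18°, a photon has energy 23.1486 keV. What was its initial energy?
23.2000 keV

Convert final energy to wavelength (hc ≈ 1239.842 keV·pm):
λ' = hc/E' = 1239.842 / 23.1486 = 53.5601 pm

Calculate the Compton shift:
Δλ = λ_C(1 - cos(18°))
Δλ = 2.4263 × (1 - cos(18°))
Δλ = 0.1188 pm

Initial wavelength:
λ = λ' - Δλ = 53.5601 - 0.1188 = 53.4414 pm

Initial energy:
E = hc/λ = 1239.842 / 53.4414 = 23.2000 keV

(Intermediate values are shown rounded; full precision is carried through to the final answer.)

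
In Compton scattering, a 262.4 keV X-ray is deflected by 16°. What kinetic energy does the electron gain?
5.1179 keV

By energy conservation: K_e = E_initial - E_final

First find the scattered photon energy:
Initial wavelength: λ = hc/E = 4.7250 pm
Compton shift: Δλ = λ_C(1 - cos(16°)) = 0.0940 pm
Final wavelength: λ' = 4.7250 + 0.0940 = 4.8190 pm
Final photon energy: E' = hc/λ' = 257.2821 keV

Electron kinetic energy:
K_e = E - E' = 262.4000 - 257.2821 = 5.1179 keV

(Intermediate values are shown rounded; full precision is carried through to the final answer.)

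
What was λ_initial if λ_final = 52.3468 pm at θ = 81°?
50.3000 pm

From λ' = λ + Δλ, we have λ = λ' - Δλ

First calculate the Compton shift:
Δλ = λ_C(1 - cos θ)
Δλ = 2.4263 × (1 - cos(81°))
Δλ = 2.4263 × 0.8436
Δλ = 2.0468 pm

Initial wavelength:
λ = λ' - Δλ
λ = 52.3468 - 2.0468
λ = 50.3000 pm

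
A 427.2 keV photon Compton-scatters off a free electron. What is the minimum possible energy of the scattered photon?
159.8791 keV (at θ = 180°)

The scattered photon has minimum energy when its wavelength is maximum, i.e., when the Compton shift Δλ = λ_C(1 − cos θ) is maximum. This occurs at θ = 180° (backscattering), giving Δλ_max = 2λ_C = 4.8526 pm.

Initial wavelength: λ₀ = hc/E₀ = 2.9023 pm
Maximum final wavelength: λ'_max = λ₀ + 2λ_C = 2.9023 + 4.8526 = 7.7549 pm
Minimum final energy: E'_min = hc/λ'_max = 159.8791 keV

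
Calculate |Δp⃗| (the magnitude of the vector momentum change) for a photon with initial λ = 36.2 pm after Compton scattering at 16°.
5.0885e-24 kg·m/s

Photon momentum magnitude is p = h/λ.

Initial momentum:
p₀ = h/λ = 6.6261e-34/3.6200e-11 = 1.8304e-23 kg·m/s

After scattering:
λ' = λ + Δλ = 36.2 + 0.0940 = 36.2940 pm
p' = h/λ' = 6.6261e-34/3.6294e-11 = 1.8257e-23 kg·m/s

Momentum is a vector; the scattered photon's direction makes angle θ = 16° with the incident direction. The magnitude of the vector change Δp⃗ = p⃗₀ − p⃗' is found from the law of cosines:
|Δp⃗|² = p₀² + p'² − 2p₀p'cos θ
|Δp⃗|² = (1.8304e-23)² + (1.8257e-23)² − 2·1.8304e-23·1.8257e-23·cos(16°)
|Δp⃗| = 5.0885e-24 kg·m/s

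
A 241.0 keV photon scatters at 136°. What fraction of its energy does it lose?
0.4478 (or 44.78%)

Calculate initial and final photon energies:

Initial: E₀ = 241.0 keV → λ₀ = 5.1446 pm
Compton shift: Δλ = 4.1717 pm
Final wavelength: λ' = 9.3162 pm
Final energy: E' = 133.0842 keV

Fractional energy loss:
(E₀ - E')/E₀ = (241.0000 - 133.0842)/241.0000
= 107.9158/241.0000
= 0.4478
= 44.78%

(Intermediate values are shown rounded; full precision is carried through to the final answer.)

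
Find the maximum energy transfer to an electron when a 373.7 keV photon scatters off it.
221.9514 keV

Maximum energy transfer occurs at θ = 180° (backscattering).

Initial photon: E₀ = 373.7 keV → λ₀ = 3.3177 pm

Maximum Compton shift (at 180°):
Δλ_max = 2λ_C = 2 × 2.4263 = 4.8526 pm

Final wavelength:
λ' = 3.3177 + 4.8526 = 8.1704 pm

Minimum photon energy (maximum energy to electron):
E'_min = hc/λ' = 151.7486 keV

Maximum electron kinetic energy:
K_max = E₀ - E'_min = 373.7000 - 151.7486 = 221.9514 keV

(Intermediate values are shown rounded; full precision is carried through to the final answer.)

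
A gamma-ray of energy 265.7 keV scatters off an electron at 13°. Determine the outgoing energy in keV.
262.2057 keV

First convert energy to wavelength:
λ = hc/E, with hc ≈ 1239.842 keV·pm (i.e. 1239.842 eV·nm)

For E = 265.7 keV = 265700 eV:
λ = 1239.842 keV·pm / 265.7 keV
λ = 4.6663 pm

Calculate the Compton shift:
Δλ = λ_C(1 - cos(13°)) = 2.4263 × 0.0256
Δλ = 0.0622 pm

Final wavelength:
λ' = 4.6663 + 0.0622 = 4.7285 pm

Final energy:
E' = hc/λ' = 1239.842 / 4.7285 = 262.2057 keV

(Intermediate values are shown rounded; full precision is carried through to the final answer.)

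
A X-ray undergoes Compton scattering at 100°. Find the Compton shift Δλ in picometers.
2.8476 pm

Using the Compton scattering formula:
Δλ = λ_C(1 - cos θ)

where λ_C = h/(m_e·c) ≈ 2.4263 pm is the Compton wavelength of an electron.

For θ = 100°:
cos(100°) = -0.1736
1 - cos(100°) = 1.1736

Δλ = 2.4263 × 1.1736
Δλ = 2.8476 pm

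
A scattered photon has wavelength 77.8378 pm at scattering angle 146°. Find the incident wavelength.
73.4000 pm

From λ' = λ + Δλ, we have λ = λ' - Δλ

First calculate the Compton shift:
Δλ = λ_C(1 - cos θ)
Δλ = 2.4263 × (1 - cos(146°))
Δλ = 2.4263 × 1.8290
Δλ = 4.4378 pm

Initial wavelength:
λ = λ' - Δλ
λ = 77.8378 - 4.4378
λ = 73.4000 pm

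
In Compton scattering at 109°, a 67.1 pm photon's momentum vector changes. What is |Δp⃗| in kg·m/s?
1.5713e-23 kg·m/s

Photon momentum magnitude is p = h/λ.

Initial momentum:
p₀ = h/λ = 6.6261e-34/6.7100e-11 = 9.8749e-24 kg·m/s

After scattering:
λ' = λ + Δλ = 67.1 + 3.2162 = 70.3162 pm
p' = h/λ' = 6.6261e-34/7.0316e-11 = 9.4232e-24 kg·m/s

Momentum is a vector; the scattered photon's direction makes angle θ = 109° with the incident direction. The magnitude of the vector change Δp⃗ = p⃗₀ − p⃗' is found from the law of cosines:
|Δp⃗|² = p₀² + p'² − 2p₀p'cos θ
|Δp⃗|² = (9.8749e-24)² + (9.4232e-24)² − 2·9.8749e-24·9.4232e-24·cos(109°)
|Δp⃗| = 1.5713e-23 kg·m/s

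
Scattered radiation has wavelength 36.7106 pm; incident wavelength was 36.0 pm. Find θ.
45.00°

First find the wavelength shift:
Δλ = λ' - λ = 36.7106 - 36.0 = 0.7106 pm

Using Δλ = λ_C(1 - cos θ), with λ_C = h/(m_e·c) ≈ 2.42631024 pm:
cos θ = 1 - Δλ/λ_C
cos θ = 1 - 0.7106/2.42631024
cos θ = 0.707127

θ = arccos(0.707127)
θ = 45.00°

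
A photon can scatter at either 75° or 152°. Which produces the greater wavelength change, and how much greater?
152° produces the larger shift by a factor of 2.540

Calculate both shifts using Δλ = λ_C(1 - cos θ):

For θ₁ = 75°:
Δλ₁ = 2.4263 × (1 - cos(75°))
Δλ₁ = 2.4263 × 0.7412
Δλ₁ = 1.7983 pm

For θ₂ = 152°:
Δλ₂ = 2.4263 × (1 - cos(152°))
Δλ₂ = 2.4263 × 1.8829
Δλ₂ = 4.5686 pm

The 152° angle produces the larger shift.
Ratio: 4.5686/1.7983 = 2.540

(Intermediate values are shown rounded; full precision is carried through to the final answer.)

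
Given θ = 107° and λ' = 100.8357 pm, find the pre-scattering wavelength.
97.7000 pm

From λ' = λ + Δλ, we have λ = λ' - Δλ

First calculate the Compton shift:
Δλ = λ_C(1 - cos θ)
Δλ = 2.4263 × (1 - cos(107°))
Δλ = 2.4263 × 1.2924
Δλ = 3.1357 pm

Initial wavelength:
λ = λ' - Δλ
λ = 100.8357 - 3.1357
λ = 97.7000 pm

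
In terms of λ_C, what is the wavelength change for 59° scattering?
0.4850 λ_C

The Compton shift formula is:
Δλ = λ_C(1 - cos θ)

Dividing both sides by λ_C:
Δλ/λ_C = 1 - cos θ

For θ = 59°:
Δλ/λ_C = 1 - cos(59°)
Δλ/λ_C = 1 - 0.5150
Δλ/λ_C = 0.4850

This means the shift is 0.4850 × λ_C = 1.1767 pm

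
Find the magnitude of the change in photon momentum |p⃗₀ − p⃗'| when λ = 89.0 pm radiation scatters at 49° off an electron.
6.1464e-24 kg·m/s

Photon momentum magnitude is p = h/λ.

Initial momentum:
p₀ = h/λ = 6.6261e-34/8.9000e-11 = 7.4450e-24 kg·m/s

After scattering:
λ' = λ + Δλ = 89.0 + 0.8345 = 89.8345 pm
p' = h/λ' = 6.6261e-34/8.9835e-11 = 7.3759e-24 kg·m/s

Momentum is a vector; the scattered photon's direction makes angle θ = 49° with the incident direction. The magnitude of the vector change Δp⃗ = p⃗₀ − p⃗' is found from the law of cosines:
|Δp⃗|² = p₀² + p'² − 2p₀p'cos θ
|Δp⃗|² = (7.4450e-24)² + (7.3759e-24)² − 2·7.4450e-24·7.3759e-24·cos(49°)
|Δp⃗| = 6.1464e-24 kg·m/s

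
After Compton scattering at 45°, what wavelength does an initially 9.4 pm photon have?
10.1106 pm

Using the Compton formula: λ' = λ + λ_C(1 − cos θ)

For θ = 45°, cos θ = √2/2 (exact) ≈ 0.7071, so:
1 − cos 45° = 1 − (√2/2) ≈ 0.2929

Δλ = λ_C × 0.2929 = 2.4263 × 0.2929 = 0.7106 pm

λ' = 9.4 + 0.7106 = 10.1106 pm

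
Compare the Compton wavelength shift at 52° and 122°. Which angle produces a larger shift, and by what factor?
122° produces the larger shift by a factor of 3.981

Calculate both shifts using Δλ = λ_C(1 - cos θ):

For θ₁ = 52°:
Δλ₁ = 2.4263 × (1 - cos(52°))
Δλ₁ = 2.4263 × 0.3843
Δλ₁ = 0.9325 pm

For θ₂ = 122°:
Δλ₂ = 2.4263 × (1 - cos(122°))
Δλ₂ = 2.4263 × 1.5299
Δλ₂ = 3.7121 pm

The 122° angle produces the larger shift.
Ratio: 3.7121/0.9325 = 3.981

(Intermediate values are shown rounded; full precision is carried through to the final answer.)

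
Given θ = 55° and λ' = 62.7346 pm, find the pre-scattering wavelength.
61.7000 pm

From λ' = λ + Δλ, we have λ = λ' - Δλ

First calculate the Compton shift:
Δλ = λ_C(1 - cos θ)
Δλ = 2.4263 × (1 - cos(55°))
Δλ = 2.4263 × 0.4264
Δλ = 1.0346 pm

Initial wavelength:
λ = λ' - Δλ
λ = 62.7346 - 1.0346
λ = 61.7000 pm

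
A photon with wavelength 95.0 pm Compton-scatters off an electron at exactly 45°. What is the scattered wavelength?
95.7106 pm

Using the Compton formula: λ' = λ + λ_C(1 − cos θ)

For θ = 45°, cos θ = √2/2 (exact) ≈ 0.7071, so:
1 − cos 45° = 1 − (√2/2) ≈ 0.2929

Δλ = λ_C × 0.2929 = 2.4263 × 0.2929 = 0.7106 pm

λ' = 95.0 + 0.7106 = 95.7106 pm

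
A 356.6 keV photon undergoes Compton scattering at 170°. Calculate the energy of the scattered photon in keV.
149.5118 keV

First convert energy to wavelength:
λ = hc/E, with hc ≈ 1239.842 keV·pm (i.e. 1239.842 eV·nm)

For E = 356.6 keV = 356600 eV:
λ = 1239.842 keV·pm / 356.6 keV
λ = 3.4768 pm

Calculate the Compton shift:
Δλ = λ_C(1 - cos(170°)) = 2.4263 × 1.9848
Δλ = 4.8158 pm

Final wavelength:
λ' = 3.4768 + 4.8158 = 8.2926 pm

Final energy:
E' = hc/λ' = 1239.842 / 8.2926 = 149.5118 keV

(Intermediate values are shown rounded; full precision is carried through to the final answer.)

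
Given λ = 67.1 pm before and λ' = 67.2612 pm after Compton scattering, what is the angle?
21.00°

First find the wavelength shift:
Δλ = λ' - λ = 67.2612 - 67.1 = 0.1612 pm

Using Δλ = λ_C(1 - cos θ), with λ_C = h/(m_e·c) ≈ 2.42631024 pm:
cos θ = 1 - Δλ/λ_C
cos θ = 1 - 0.1612/2.42631024
cos θ = 0.933562

θ = arccos(0.933562)
θ = 21.00°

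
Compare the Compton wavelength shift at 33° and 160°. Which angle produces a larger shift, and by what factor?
160° produces the larger shift by a factor of 12.023

Calculate both shifts using Δλ = λ_C(1 - cos θ):

For θ₁ = 33°:
Δλ₁ = 2.4263 × (1 - cos(33°))
Δλ₁ = 2.4263 × 0.1613
Δλ₁ = 0.3914 pm

For θ₂ = 160°:
Δλ₂ = 2.4263 × (1 - cos(160°))
Δλ₂ = 2.4263 × 1.9397
Δλ₂ = 4.7063 pm

The 160° angle produces the larger shift.
Ratio: 4.7063/0.3914 = 12.023

(Intermediate values are shown rounded; full precision is carried through to the final answer.)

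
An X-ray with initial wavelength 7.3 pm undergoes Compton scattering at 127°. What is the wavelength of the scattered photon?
11.1865 pm

Using the Compton scattering formula:
λ' = λ + Δλ = λ + λ_C(1 - cos θ)

Given:
- Initial wavelength λ = 7.3 pm
- Scattering angle θ = 127°
- Compton wavelength λ_C ≈ 2.4263 pm

Calculate the shift:
Δλ = 2.4263 × (1 - cos(127°))
Δλ = 2.4263 × 1.6018
Δλ = 3.8865 pm

Final wavelength:
λ' = 7.3 + 3.8865 = 11.1865 pm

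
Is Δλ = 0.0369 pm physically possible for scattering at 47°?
No, inconsistent

Calculate the expected shift for θ = 47°:

Δλ_expected = λ_C(1 - cos(47°))
Δλ_expected = 2.4263 × (1 - cos(47°))
Δλ_expected = 2.4263 × 0.3180
Δλ_expected = 0.7716 pm

Given shift: 0.0369 pm
Expected shift: 0.7716 pm
Difference: 0.7347 pm

The values do not match. The given shift corresponds to θ ≈ 10.0°, not 47°.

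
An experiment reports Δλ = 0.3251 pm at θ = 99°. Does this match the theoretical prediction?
No, inconsistent

Calculate the expected shift for θ = 99°:

Δλ_expected = λ_C(1 - cos(99°))
Δλ_expected = 2.4263 × (1 - cos(99°))
Δλ_expected = 2.4263 × 1.1564
Δλ_expected = 2.8059 pm

Given shift: 0.3251 pm
Expected shift: 2.8059 pm
Difference: 2.4808 pm

The values do not match. The given shift corresponds to θ ≈ 30.0°, not 99°.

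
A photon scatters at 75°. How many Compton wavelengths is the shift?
0.7412 λ_C

The Compton shift formula is:
Δλ = λ_C(1 - cos θ)

Dividing both sides by λ_C:
Δλ/λ_C = 1 - cos θ

For θ = 75°:
Δλ/λ_C = 1 - cos(75°)
Δλ/λ_C = 1 - 0.2588
Δλ/λ_C = 0.7412

This means the shift is 0.7412 × λ_C = 1.7983 pm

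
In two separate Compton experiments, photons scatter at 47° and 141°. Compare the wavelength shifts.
141° produces the larger shift by a factor of 5.588

Calculate both shifts using Δλ = λ_C(1 - cos θ):

For θ₁ = 47°:
Δλ₁ = 2.4263 × (1 - cos(47°))
Δλ₁ = 2.4263 × 0.3180
Δλ₁ = 0.7716 pm

For θ₂ = 141°:
Δλ₂ = 2.4263 × (1 - cos(141°))
Δλ₂ = 2.4263 × 1.7771
Δλ₂ = 4.3119 pm

The 141° angle produces the larger shift.
Ratio: 4.3119/0.7716 = 5.588

(Intermediate values are shown rounded; full precision is carried through to the final answer.)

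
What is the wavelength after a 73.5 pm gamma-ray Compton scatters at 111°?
76.7958 pm

Using the Compton scattering formula:
λ' = λ + Δλ = λ + λ_C(1 - cos θ)

Given:
- Initial wavelength λ = 73.5 pm
- Scattering angle θ = 111°
- Compton wavelength λ_C ≈ 2.4263 pm

Calculate the shift:
Δλ = 2.4263 × (1 - cos(111°))
Δλ = 2.4263 × 1.3584
Δλ = 3.2958 pm

Final wavelength:
λ' = 73.5 + 3.2958 = 76.7958 pm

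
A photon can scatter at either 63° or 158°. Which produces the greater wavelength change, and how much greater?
158° produces the larger shift by a factor of 3.530

Calculate both shifts using Δλ = λ_C(1 - cos θ):

For θ₁ = 63°:
Δλ₁ = 2.4263 × (1 - cos(63°))
Δλ₁ = 2.4263 × 0.5460
Δλ₁ = 1.3248 pm

For θ₂ = 158°:
Δλ₂ = 2.4263 × (1 - cos(158°))
Δλ₂ = 2.4263 × 1.9272
Δλ₂ = 4.6759 pm

The 158° angle produces the larger shift.
Ratio: 4.6759/1.3248 = 3.530

(Intermediate values are shown rounded; full precision is carried through to the final answer.)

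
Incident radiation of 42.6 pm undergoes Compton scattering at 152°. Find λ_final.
47.1686 pm

Using the Compton scattering formula:
λ' = λ + Δλ = λ + λ_C(1 - cos θ)

Given:
- Initial wavelength λ = 42.6 pm
- Scattering angle θ = 152°
- Compton wavelength λ_C ≈ 2.4263 pm

Calculate the shift:
Δλ = 2.4263 × (1 - cos(152°))
Δλ = 2.4263 × 1.8829
Δλ = 4.5686 pm

Final wavelength:
λ' = 42.6 + 4.5686 = 47.1686 pm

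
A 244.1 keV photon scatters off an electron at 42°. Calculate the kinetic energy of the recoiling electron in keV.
26.6773 keV

By energy conservation: K_e = E_initial - E_final

First find the scattered photon energy:
Initial wavelength: λ = hc/E = 5.0792 pm
Compton shift: Δλ = λ_C(1 - cos(42°)) = 0.6232 pm
Final wavelength: λ' = 5.0792 + 0.6232 = 5.7024 pm
Final photon energy: E' = hc/λ' = 217.4227 keV

Electron kinetic energy:
K_e = E - E' = 244.1000 - 217.4227 = 26.6773 keV

(Intermediate values are shown rounded; full precision is carried through to the final answer.)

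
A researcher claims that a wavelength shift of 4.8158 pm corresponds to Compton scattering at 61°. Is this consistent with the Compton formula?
No, inconsistent

Calculate the expected shift for θ = 61°:

Δλ_expected = λ_C(1 - cos(61°))
Δλ_expected = 2.4263 × (1 - cos(61°))
Δλ_expected = 2.4263 × 0.5152
Δλ_expected = 1.2500 pm

Given shift: 4.8158 pm
Expected shift: 1.2500 pm
Difference: 3.5657 pm

The values do not match. The given shift corresponds to θ ≈ 170.0°, not 61°.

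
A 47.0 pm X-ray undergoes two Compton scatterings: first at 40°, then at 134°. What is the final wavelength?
51.6794 pm

Apply Compton shift twice:

First scattering at θ₁ = 40°:
Δλ₁ = λ_C(1 - cos(40°))
Δλ₁ = 2.4263 × 0.2340
Δλ₁ = 0.5676 pm

After first scattering:
λ₁ = 47.0 + 0.5676 = 47.5676 pm

Second scattering at θ₂ = 134°:
Δλ₂ = λ_C(1 - cos(134°))
Δλ₂ = 2.4263 × 1.6947
Δλ₂ = 4.1118 pm

Final wavelength:
λ₂ = 47.5676 + 4.1118 = 51.6794 pm

Total shift: Δλ_total = 0.5676 + 4.1118 = 4.6794 pm

(Intermediate values are shown rounded; full precision is carried through to the final answer.)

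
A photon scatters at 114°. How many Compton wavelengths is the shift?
1.4067 λ_C

The Compton shift formula is:
Δλ = λ_C(1 - cos θ)

Dividing both sides by λ_C:
Δλ/λ_C = 1 - cos θ

For θ = 114°:
Δλ/λ_C = 1 - cos(114°)
Δλ/λ_C = 1 - -0.4067
Δλ/λ_C = 1.4067

This means the shift is 1.4067 × λ_C = 3.4132 pm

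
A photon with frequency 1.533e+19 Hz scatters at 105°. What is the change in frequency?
2.071e+18 Hz (decrease)

Convert frequency to wavelength (c = 299792458 m/s):
λ₀ = c/f₀ = 299792458/1.533e+19 = 1.9555933e-11 m = 19.5559 pm

Calculate Compton shift:
Δλ = λ_C(1 - cos(105°)) = 3.0543 pm

Final wavelength:
λ' = λ₀ + Δλ = 19.5559 + 3.0543 = 22.6102 pm

Final frequency:
f' = c/λ' = 299792458/2.2610219e-11 = 1.3259158e+19 Hz

Frequency shift (decrease):
Δf = f₀ - f' = 1.533e+19 - 1.3259158e+19 = 2.071e+18 Hz

(Intermediate values are shown rounded; full precision is carried through to the final answer.)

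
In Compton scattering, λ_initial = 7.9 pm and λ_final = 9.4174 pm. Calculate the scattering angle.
68.00°

First find the wavelength shift:
Δλ = λ' - λ = 9.4174 - 7.9 = 1.5174 pm

Using Δλ = λ_C(1 - cos θ), with λ_C = h/(m_e·c) ≈ 2.42631024 pm:
cos θ = 1 - Δλ/λ_C
cos θ = 1 - 1.5174/2.42631024
cos θ = 0.374606

θ = arccos(0.374606)
θ = 68.00°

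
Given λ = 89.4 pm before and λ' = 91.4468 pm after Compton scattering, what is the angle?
81.00°

First find the wavelength shift:
Δλ = λ' - λ = 91.4468 - 89.4 = 2.0468 pm

Using Δλ = λ_C(1 - cos θ), with λ_C = h/(m_e·c) ≈ 2.42631024 pm:
cos θ = 1 - Δλ/λ_C
cos θ = 1 - 2.0468/2.42631024
cos θ = 0.156415

θ = arccos(0.156415)
θ = 81.00°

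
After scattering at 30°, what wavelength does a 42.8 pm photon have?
43.1251 pm

Using the Compton scattering formula:
λ' = λ + Δλ = λ + λ_C(1 - cos θ)

Given:
- Initial wavelength λ = 42.8 pm
- Scattering angle θ = 30°
- Compton wavelength λ_C ≈ 2.4263 pm

Calculate the shift:
Δλ = 2.4263 × (1 - cos(30°))
Δλ = 2.4263 × 0.1340
Δλ = 0.3251 pm

Final wavelength:
λ' = 42.8 + 0.3251 = 43.1251 pm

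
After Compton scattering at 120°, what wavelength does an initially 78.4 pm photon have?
82.0395 pm

Using the Compton formula: λ' = λ + λ_C(1 − cos θ)

For θ = 120°, cos θ = -1/2 (exact) = -0.5000, so:
1 − cos 120° = 1 − (-1/2) = 1.5000

Δλ = λ_C × 1.5000 = 2.4263 × 1.5000 = 3.6395 pm

λ' = 78.4 + 3.6395 = 82.0395 pm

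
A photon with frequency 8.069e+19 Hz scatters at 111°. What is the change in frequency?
3.793e+19 Hz (decrease)

Convert frequency to wavelength (c = 299792458 m/s):
λ₀ = c/f₀ = 299792458/8.069e+19 = 3.7153607e-12 m = 3.7154 pm

Calculate Compton shift:
Δλ = λ_C(1 - cos(111°)) = 3.2958 pm

Final wavelength:
λ' = λ₀ + Δλ = 3.7154 + 3.2958 = 7.0112 pm

Final frequency:
f' = c/λ' = 299792458/7.0111828e-12 = 4.2759184e+19 Hz

Frequency shift (decrease):
Δf = f₀ - f' = 8.069e+19 - 4.2759184e+19 = 3.793e+19 Hz

(Intermediate values are shown rounded; full precision is carried through to the final answer.)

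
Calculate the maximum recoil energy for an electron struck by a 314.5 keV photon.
173.5269 keV

Maximum energy transfer occurs at θ = 180° (backscattering).

Initial photon: E₀ = 314.5 keV → λ₀ = 3.9423 pm

Maximum Compton shift (at 180°):
Δλ_max = 2λ_C = 2 × 2.4263 = 4.8526 pm

Final wavelength:
λ' = 3.9423 + 4.8526 = 8.7949 pm

Minimum photon energy (maximum energy to electron):
E'_min = hc/λ' = 140.9731 keV

Maximum electron kinetic energy:
K_max = E₀ - E'_min = 314.5000 - 140.9731 = 173.5269 keV

(Intermediate values are shown rounded; full precision is carried through to the final answer.)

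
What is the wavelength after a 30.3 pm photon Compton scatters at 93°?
32.8533 pm

Using the Compton scattering formula:
λ' = λ + Δλ = λ + λ_C(1 - cos θ)

Given:
- Initial wavelength λ = 30.3 pm
- Scattering angle θ = 93°
- Compton wavelength λ_C ≈ 2.4263 pm

Calculate the shift:
Δλ = 2.4263 × (1 - cos(93°))
Δλ = 2.4263 × 1.0523
Δλ = 2.5533 pm

Final wavelength:
λ' = 30.3 + 2.5533 = 32.8533 pm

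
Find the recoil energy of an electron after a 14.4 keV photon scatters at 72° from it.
0.2750 keV

By energy conservation: K_e = E_initial - E_final

First find the scattered photon energy:
Initial wavelength: λ = hc/E = 86.1001 pm
Compton shift: Δλ = λ_C(1 - cos(72°)) = 1.6765 pm
Final wavelength: λ' = 86.1001 + 1.6765 = 87.7767 pm
Final photon energy: E' = hc/λ' = 14.1250 keV

Electron kinetic energy:
K_e = E - E' = 14.4000 - 14.1250 = 0.2750 keV

(Intermediate values are shown rounded; full precision is carried through to the final answer.)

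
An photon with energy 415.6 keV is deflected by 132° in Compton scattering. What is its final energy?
176.2870 keV

First convert energy to wavelength:
λ = hc/E, with hc ≈ 1239.842 keV·pm (i.e. 1239.842 eV·nm)

For E = 415.6 keV = 415600 eV:
λ = 1239.842 keV·pm / 415.6 keV
λ = 2.9833 pm

Calculate the Compton shift:
Δλ = λ_C(1 - cos(132°)) = 2.4263 × 1.6691
Δλ = 4.0498 pm

Final wavelength:
λ' = 2.9833 + 4.0498 = 7.0331 pm

Final energy:
E' = hc/λ' = 1239.842 / 7.0331 = 176.2870 keV

(Intermediate values are shown rounded; full precision is carried through to the final answer.)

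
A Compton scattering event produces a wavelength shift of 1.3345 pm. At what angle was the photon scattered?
63.26°

From the Compton formula Δλ = λ_C(1 - cos θ), we can solve for θ:

cos θ = 1 - Δλ/λ_C

Given:
- Δλ = 1.3345 pm
- λ_C = h/(m_e·c) ≈ 2.42631024 pm

cos θ = 1 - 1.3345/2.42631024
cos θ = 1 - 0.550012
cos θ = 0.449988

θ = arccos(0.449988)
θ = 63.26°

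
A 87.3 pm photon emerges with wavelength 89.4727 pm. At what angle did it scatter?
84.00°

First find the wavelength shift:
Δλ = λ' - λ = 89.4727 - 87.3 = 2.1727 pm

Using Δλ = λ_C(1 - cos θ), with λ_C = h/(m_e·c) ≈ 2.42631024 pm:
cos θ = 1 - Δλ/λ_C
cos θ = 1 - 2.1727/2.42631024
cos θ = 0.104525

θ = arccos(0.104525)
θ = 84.00°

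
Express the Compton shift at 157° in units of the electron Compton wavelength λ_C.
1.9205 λ_C

The Compton shift formula is:
Δλ = λ_C(1 - cos θ)

Dividing both sides by λ_C:
Δλ/λ_C = 1 - cos θ

For θ = 157°:
Δλ/λ_C = 1 - cos(157°)
Δλ/λ_C = 1 - -0.9205
Δλ/λ_C = 1.9205

This means the shift is 1.9205 × λ_C = 4.6597 pm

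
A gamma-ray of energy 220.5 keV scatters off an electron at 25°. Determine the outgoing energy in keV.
211.9318 keV

First convert energy to wavelength:
λ = hc/E, with hc ≈ 1239.842 keV·pm (i.e. 1239.842 eV·nm)

For E = 220.5 keV = 220500 eV:
λ = 1239.842 keV·pm / 220.5 keV
λ = 5.6229 pm

Calculate the Compton shift:
Δλ = λ_C(1 - cos(25°)) = 2.4263 × 0.0937
Δλ = 0.2273 pm

Final wavelength:
λ' = 5.6229 + 0.2273 = 5.8502 pm

Final energy:
E' = hc/λ' = 1239.842 / 5.8502 = 211.9318 keV

(Intermediate values are shown rounded; full precision is carried through to the final answer.)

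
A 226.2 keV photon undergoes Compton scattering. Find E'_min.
119.9793 keV (at θ = 180°)

The scattered photon has minimum energy when its wavelength is maximum, i.e., when the Compton shift Δλ = λ_C(1 − cos θ) is maximum. This occurs at θ = 180° (backscattering), giving Δλ_max = 2λ_C = 4.8526 pm.

Initial wavelength: λ₀ = hc/E₀ = 5.4812 pm
Maximum final wavelength: λ'_max = λ₀ + 2λ_C = 5.4812 + 4.8526 = 10.3338 pm
Minimum final energy: E'_min = hc/λ'_max = 119.9793 keV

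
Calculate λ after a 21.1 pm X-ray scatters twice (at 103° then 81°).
26.1189 pm

Apply Compton shift twice:

First scattering at θ₁ = 103°:
Δλ₁ = λ_C(1 - cos(103°))
Δλ₁ = 2.4263 × 1.2250
Δλ₁ = 2.9721 pm

After first scattering:
λ₁ = 21.1 + 2.9721 = 24.0721 pm

Second scattering at θ₂ = 81°:
Δλ₂ = λ_C(1 - cos(81°))
Δλ₂ = 2.4263 × 0.8436
Δλ₂ = 2.0468 pm

Final wavelength:
λ₂ = 24.0721 + 2.0468 = 26.1189 pm

Total shift: Δλ_total = 2.9721 + 2.0468 = 5.0189 pm

(Intermediate values are shown rounded; full precision is carried through to the final answer.)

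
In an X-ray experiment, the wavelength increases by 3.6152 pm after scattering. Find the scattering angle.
119.34°

From the Compton formula Δλ = λ_C(1 - cos θ), we can solve for θ:

cos θ = 1 - Δλ/λ_C

Given:
- Δλ = 3.6152 pm
- λ_C = h/(m_e·c) ≈ 2.42631024 pm

cos θ = 1 - 3.6152/2.42631024
cos θ = 1 - 1.489999
cos θ = -0.489999

θ = arccos(-0.489999)
θ = 119.34°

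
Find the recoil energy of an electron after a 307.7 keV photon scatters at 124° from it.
148.9996 keV

By energy conservation: K_e = E_initial - E_final

First find the scattered photon energy:
Initial wavelength: λ = hc/E = 4.0294 pm
Compton shift: Δλ = λ_C(1 - cos(124°)) = 3.7831 pm
Final wavelength: λ' = 4.0294 + 3.7831 = 7.8125 pm
Final photon energy: E' = hc/λ' = 158.7004 keV

Electron kinetic energy:
K_e = E - E' = 307.7000 - 158.7004 = 148.9996 keV

(Intermediate values are shown rounded; full precision is carried through to the final answer.)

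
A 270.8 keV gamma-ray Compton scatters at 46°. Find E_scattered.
233.0839 keV

First convert energy to wavelength:
λ = hc/E, with hc ≈ 1239.842 keV·pm (i.e. 1239.842 eV·nm)

For E = 270.8 keV = 270800 eV:
λ = 1239.842 keV·pm / 270.8 keV
λ = 4.5784 pm

Calculate the Compton shift:
Δλ = λ_C(1 - cos(46°)) = 2.4263 × 0.3053
Δλ = 0.7409 pm

Final wavelength:
λ' = 4.5784 + 0.7409 = 5.3193 pm

Final energy:
E' = hc/λ' = 1239.842 / 5.3193 = 233.0839 keV

(Intermediate values are shown rounded; full precision is carried through to the final answer.)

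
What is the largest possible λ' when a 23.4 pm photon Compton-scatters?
28.2526 pm (at θ = 180°)

The Compton shift is Δλ = λ_C(1 − cos θ).

Since cos θ ranges from −1 to 1, the factor (1 − cos θ) ranges from 0 to 2; the maximum shift occurs at θ = 180° (backscattering):
Δλ_max = 2λ_C = 2 × 2.4263 pm = 4.8526 pm

Maximum scattered wavelength:
λ'_max = λ₀ + Δλ_max = 23.4 + 4.8526 = 28.2526 pm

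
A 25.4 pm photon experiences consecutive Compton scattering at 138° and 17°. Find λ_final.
29.7354 pm

Apply Compton shift twice:

First scattering at θ₁ = 138°:
Δλ₁ = λ_C(1 - cos(138°))
Δλ₁ = 2.4263 × 1.7431
Δλ₁ = 4.2294 pm

After first scattering:
λ₁ = 25.4 + 4.2294 = 29.6294 pm

Second scattering at θ₂ = 17°:
Δλ₂ = λ_C(1 - cos(17°))
Δλ₂ = 2.4263 × 0.0437
Δλ₂ = 0.1060 pm

Final wavelength:
λ₂ = 29.6294 + 0.1060 = 29.7354 pm

Total shift: Δλ_total = 4.2294 + 0.1060 = 4.3354 pm

(Intermediate values are shown rounded; full precision is carried through to the final answer.)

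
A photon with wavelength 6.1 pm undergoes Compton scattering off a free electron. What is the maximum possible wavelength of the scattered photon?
10.9526 pm (at θ = 180°)

The Compton shift is Δλ = λ_C(1 − cos θ).

Since cos θ ranges from −1 to 1, the factor (1 − cos θ) ranges from 0 to 2; the maximum shift occurs at θ = 180° (backscattering):
Δλ_max = 2λ_C = 2 × 2.4263 pm = 4.8526 pm

Maximum scattered wavelength:
λ'_max = λ₀ + Δλ_max = 6.1 + 4.8526 = 10.9526 pm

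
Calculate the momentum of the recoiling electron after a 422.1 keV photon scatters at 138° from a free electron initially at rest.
3.0072e-22 kg·m/s

The electron is initially at rest, so by conservation of momentum:
p⃗_e = p⃗₀ − p⃗'  (incident photon momentum minus scattered photon momentum)

Photon momentum magnitudes (p = h/λ = E/c):
λ₀ = hc/E₀ = 2.9373 pm → p₀ = h/λ₀ = 2.2558e-22 kg·m/s
Δλ = λ_C(1 − cos 138°) = 4.2294 pm
λ' = 7.1667 pm → p' = h/λ' = 9.2456e-23 kg·m/s

The scattered photon makes angle θ = 138° with the incident direction, so by the law of cosines:
|p⃗_e|² = p₀² + p'² − 2p₀p'cos θ
|p⃗_e|² = (2.2558e-22)² + (9.2456e-23)² − 2·2.2558e-22·9.2456e-23·cos(138°)
|p⃗_e| = 3.0072e-22 kg·m/s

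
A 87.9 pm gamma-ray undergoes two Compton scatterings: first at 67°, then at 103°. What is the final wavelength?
92.3504 pm

Apply Compton shift twice:

First scattering at θ₁ = 67°:
Δλ₁ = λ_C(1 - cos(67°))
Δλ₁ = 2.4263 × 0.6093
Δλ₁ = 1.4783 pm

After first scattering:
λ₁ = 87.9 + 1.4783 = 89.3783 pm

Second scattering at θ₂ = 103°:
Δλ₂ = λ_C(1 - cos(103°))
Δλ₂ = 2.4263 × 1.2250
Δλ₂ = 2.9721 pm

Final wavelength:
λ₂ = 89.3783 + 2.9721 = 92.3504 pm

Total shift: Δλ_total = 1.4783 + 2.9721 = 4.4504 pm

(Intermediate values are shown rounded; full precision is carried through to the final answer.)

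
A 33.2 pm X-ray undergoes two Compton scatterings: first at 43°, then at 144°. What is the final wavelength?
38.2411 pm

Apply Compton shift twice:

First scattering at θ₁ = 43°:
Δλ₁ = λ_C(1 - cos(43°))
Δλ₁ = 2.4263 × 0.2686
Δλ₁ = 0.6518 pm

After first scattering:
λ₁ = 33.2 + 0.6518 = 33.8518 pm

Second scattering at θ₂ = 144°:
Δλ₂ = λ_C(1 - cos(144°))
Δλ₂ = 2.4263 × 1.8090
Δλ₂ = 4.3892 pm

Final wavelength:
λ₂ = 33.8518 + 4.3892 = 38.2411 pm

Total shift: Δλ_total = 0.6518 + 4.3892 = 5.0411 pm

(Intermediate values are shown rounded; full precision is carried through to the final answer.)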